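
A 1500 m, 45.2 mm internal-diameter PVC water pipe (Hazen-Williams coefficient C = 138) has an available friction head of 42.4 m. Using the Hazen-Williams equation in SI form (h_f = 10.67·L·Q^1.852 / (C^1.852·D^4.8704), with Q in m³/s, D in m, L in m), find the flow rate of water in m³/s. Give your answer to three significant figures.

Rearranging: Q = [h_f·C^1.852·D^4.8704 / (10.67·L)]^(1/1.852)
Q = [42.4·138^1.852·0.0452^4.8704 / (10.67·1500)]^0.540 = 0.001628 m³/s

Q ≈ 0.00163 m³/s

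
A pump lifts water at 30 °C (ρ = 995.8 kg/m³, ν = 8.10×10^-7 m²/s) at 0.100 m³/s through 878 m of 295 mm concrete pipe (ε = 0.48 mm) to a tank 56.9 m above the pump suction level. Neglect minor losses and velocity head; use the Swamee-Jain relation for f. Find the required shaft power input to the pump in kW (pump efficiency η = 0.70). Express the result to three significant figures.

V = 4Q/(πD²) = 1.463 m/s; Re = 5.33×10^5; ε/D = 0.00163; f = 0.02270
h_f = f(L/D)V²/2g = 7.371 m
Total head H = z + h_f = 56.9 + 7.371 = 64.27 m
P_hyd = ρgQH = 995.8·9.81·0.100·64.27 = 62.78 kW
P_shaft = P_hyd/η = 62.78/0.70 = 89.69 kW

P_shaft ≈ 89.7 kW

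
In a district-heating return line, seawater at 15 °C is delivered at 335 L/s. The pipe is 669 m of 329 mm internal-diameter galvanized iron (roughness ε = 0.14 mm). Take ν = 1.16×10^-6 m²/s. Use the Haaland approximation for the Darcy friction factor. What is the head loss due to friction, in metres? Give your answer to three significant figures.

V = 4Q/(πD²) = 4·0.335/(π·0.329²) = 3.941 m/s
Re = VD/ν = 3.941·0.329/1.16×10^-6 = 1.12×10^6 → turbulent
ε/D = 0.14/329 = 4.26×10^-4
Haaland: f = 0.01659
h_f = f(L/D)V²/(2g) = 0.01659·(669/0.329)·3.941²/(2·9.81) = 26.70 m

h_f ≈ 26.7 m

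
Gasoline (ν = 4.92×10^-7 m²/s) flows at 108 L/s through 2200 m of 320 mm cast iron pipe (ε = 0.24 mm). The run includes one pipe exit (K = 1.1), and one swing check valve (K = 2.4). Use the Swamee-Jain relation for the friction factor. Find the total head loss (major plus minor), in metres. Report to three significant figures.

H_L ≈ 12.2 m

V = 4Q/(πD²) = 1.343 m/s; V²/2g = 0.09191 m
Re = 8.73×10^5, ε/D = 7.50×10^-4 → f = 0.01886 (Swamee-Jain)
Major: h_f = f(L/D)·V²/2g = 0.01886·6875·0.09191 = 11.92 m
Minor: ΣK = 3.50; h_m = ΣK·V²/2g = 0.3217 m
Total H_L = 11.92 + 0.3217 = 12.24 m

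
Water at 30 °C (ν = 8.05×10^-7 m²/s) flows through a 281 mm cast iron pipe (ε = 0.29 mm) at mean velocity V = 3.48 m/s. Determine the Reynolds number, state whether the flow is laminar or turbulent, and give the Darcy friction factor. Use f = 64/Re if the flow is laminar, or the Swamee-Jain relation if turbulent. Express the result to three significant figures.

Re = VD/ν = 3.480·0.281/8.05×10^-7 = 1.21×10^6
Re > 4000 → turbulent; ε/D = 0.00103
Swamee-Jain: f = 0.02011

Re ≈ 1.21×10^6; turbulent; f ≈ 0.0201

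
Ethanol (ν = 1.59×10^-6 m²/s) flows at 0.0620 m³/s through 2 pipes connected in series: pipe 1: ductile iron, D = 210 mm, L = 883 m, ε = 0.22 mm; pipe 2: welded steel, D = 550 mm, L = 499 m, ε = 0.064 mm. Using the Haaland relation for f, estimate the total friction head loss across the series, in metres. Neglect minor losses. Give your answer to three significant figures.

H ≈ 14.4 m

Pipe 1: V = 1.790 m/s, Re = 2.36×10^5, ε/D = 0.00105, f = 0.02093, h_1 = f(L/D)V²/2g = 14.37 m
Pipe 2: V = 0.2610 m/s, Re = 9.03×10^4, ε/D = 1.16×10^-4, f = 0.01870, h_2 = f(L/D)V²/2g = 0.05888 m
Series → Q common, losses add: H = Σh = 14.43 m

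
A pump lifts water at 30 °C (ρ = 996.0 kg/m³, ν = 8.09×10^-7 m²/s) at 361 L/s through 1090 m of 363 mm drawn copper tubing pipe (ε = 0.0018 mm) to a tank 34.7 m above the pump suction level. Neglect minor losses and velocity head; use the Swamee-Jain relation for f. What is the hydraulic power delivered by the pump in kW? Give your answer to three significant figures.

P_hyd ≈ 194 kW

V = 4Q/(πD²) = 3.488 m/s; Re = 1.57×10^6; ε/D = 4.96×10^-6; f = 0.01094
h_f = f(L/D)V²/2g = 20.38 m
Total head H = z + h_f = 34.7 + 20.38 = 55.08 m
P_hyd = ρgQH = 996.0·9.81·0.361·55.08 = 194.3 kW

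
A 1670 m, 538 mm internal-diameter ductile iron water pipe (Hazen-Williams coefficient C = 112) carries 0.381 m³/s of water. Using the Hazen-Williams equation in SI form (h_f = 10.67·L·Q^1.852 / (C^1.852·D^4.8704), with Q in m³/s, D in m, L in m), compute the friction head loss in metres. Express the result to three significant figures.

h_f = 10.67·1670·0.381^1.852 / (112^1.852·0.538^4.8704) = 9.790 m

h_f ≈ 9.79 m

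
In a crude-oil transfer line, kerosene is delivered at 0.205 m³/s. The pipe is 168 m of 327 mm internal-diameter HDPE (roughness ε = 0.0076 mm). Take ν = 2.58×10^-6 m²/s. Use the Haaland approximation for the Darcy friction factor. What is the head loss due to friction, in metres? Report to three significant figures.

V = 4Q/(πD²) = 4·0.205/(π·0.327²) = 2.441 m/s
Re = VD/ν = 2.441·0.327/2.58×10^-6 = 3.09×10^5 → turbulent
ε/D = 0.0076/327 = 2.32×10^-5
Haaland: f = 0.01446
h_f = f(L/D)V²/(2g) = 0.01446·(168/0.327)·2.441²/(2·9.81) = 2.256 m

h_f ≈ 2.26 m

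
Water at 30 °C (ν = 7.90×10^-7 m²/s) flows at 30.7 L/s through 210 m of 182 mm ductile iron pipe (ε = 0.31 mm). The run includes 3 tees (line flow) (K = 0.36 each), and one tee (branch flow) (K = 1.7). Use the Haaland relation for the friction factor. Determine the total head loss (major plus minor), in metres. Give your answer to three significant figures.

H_L ≈ 2.09 m

V = 4Q/(πD²) = 1.180 m/s; V²/2g = 0.07098 m
Re = 2.72×10^5, ε/D = 0.00170 → f = 0.02315 (Haaland)
Major: h_f = f(L/D)·V²/2g = 0.02315·1154·0.07098 = 1.896 m
Minor: ΣK = 2.78; h_m = ΣK·V²/2g = 0.1973 m
Total H_L = 1.896 + 0.1973 = 2.093 m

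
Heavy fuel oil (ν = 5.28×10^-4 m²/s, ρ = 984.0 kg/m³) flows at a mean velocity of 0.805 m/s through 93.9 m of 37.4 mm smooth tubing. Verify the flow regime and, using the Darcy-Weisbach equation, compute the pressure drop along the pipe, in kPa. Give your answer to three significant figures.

Δp ≈ 898 kPa

Re = VD/ν = 0.805·0.03740/5.28×10^-4 = 57.0 → laminar (Re < 2300)
f = 64/Re = 1.122
h_f = f(L/D)V²/(2g) = 1.122·(93.9/0.03740)·0.805²/(2·9.81) = 93.08 m
Δp = ρg·h_f = 984.0·9.81·93.08 = 898.5 kPa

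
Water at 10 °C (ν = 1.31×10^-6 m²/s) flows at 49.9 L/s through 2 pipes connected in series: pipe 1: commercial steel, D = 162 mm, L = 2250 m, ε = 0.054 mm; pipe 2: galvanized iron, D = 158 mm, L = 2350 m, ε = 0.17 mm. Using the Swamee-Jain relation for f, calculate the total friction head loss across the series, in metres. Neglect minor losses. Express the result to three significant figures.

H ≈ 175 m

Pipe 1: V = 2.421 m/s, Re = 2.99×10^5, ε/D = 3.33×10^-4, f = 0.01729, h_1 = f(L/D)V²/2g = 71.75 m
Pipe 2: V = 2.545 m/s, Re = 3.07×10^5, ε/D = 0.00108, f = 0.02104, h_2 = f(L/D)V²/2g = 103.3 m
Series → Q common, losses add: H = Σh = 175.0 m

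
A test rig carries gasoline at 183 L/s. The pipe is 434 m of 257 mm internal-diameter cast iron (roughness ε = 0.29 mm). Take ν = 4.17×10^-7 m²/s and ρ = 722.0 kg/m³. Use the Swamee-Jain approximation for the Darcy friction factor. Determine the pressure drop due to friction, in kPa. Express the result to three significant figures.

V = 4Q/(πD²) = 4·0.183/(π·0.257²) = 3.528 m/s
Re = VD/ν = 3.528·0.257/4.17×10^-7 = 2.17×10^6 → turbulent
ε/D = 0.29/257 = 0.00113
Swamee-Jain: f = 0.02041
h_f = f(L/D)V²/(2g) = 0.02041·(434/0.257)·3.528²/(2·9.81) = 21.86 m
Δp = ρg·h_f = 722.0·9.81·21.86 = 154.8 kPa

Δp ≈ 155 kPa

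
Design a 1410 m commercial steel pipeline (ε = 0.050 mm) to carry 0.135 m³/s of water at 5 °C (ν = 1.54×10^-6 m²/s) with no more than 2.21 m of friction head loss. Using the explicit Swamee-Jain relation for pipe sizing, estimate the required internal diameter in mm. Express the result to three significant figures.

Swamee-Jain (Type III): D = 0.66·[ε^1.25·(LQ²/(gh_f))^4.75 + ν·Q^9.4·(L/(gh_f))^5.2]^0.04
LQ²/(gh_f) = 1.185; L/(gh_f) = 65.04
Term 1 = ε^1.25·(…)^4.75 = 9.43×10^-6; Term 2 = ν·Q^9.4·(…)^5.2 = 2.76×10^-5
D = 0.66·(9.43×10^-6 + 2.76×10^-5)^0.04 = 0.4388 m = 439 mm
Check: V = 0.893 m/s, Re = 2.54×10^5, f = 0.01593, h_f = 2.08 m ≈ 2.21 m ✓

D ≈ 439 mm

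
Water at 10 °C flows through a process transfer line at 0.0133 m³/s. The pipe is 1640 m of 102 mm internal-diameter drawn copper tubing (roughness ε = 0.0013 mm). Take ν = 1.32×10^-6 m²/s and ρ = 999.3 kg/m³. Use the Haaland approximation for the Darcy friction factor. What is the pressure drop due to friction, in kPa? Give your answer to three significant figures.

V = 4Q/(πD²) = 4·0.0133/(π·0.102²) = 1.628 m/s
Re = VD/ν = 1.628·0.102/1.32×10^-6 = 1.26×10^5 → turbulent
ε/D = 0.0013/102 = 1.27×10^-5
Haaland: f = 0.01706
h_f = f(L/D)V²/(2g) = 0.01706·(1640/0.102)·1.628²/(2·9.81) = 37.03 m
Δp = ρg·h_f = 999.3·9.81·37.03 = 363.0 kPa

Δp ≈ 363 kPa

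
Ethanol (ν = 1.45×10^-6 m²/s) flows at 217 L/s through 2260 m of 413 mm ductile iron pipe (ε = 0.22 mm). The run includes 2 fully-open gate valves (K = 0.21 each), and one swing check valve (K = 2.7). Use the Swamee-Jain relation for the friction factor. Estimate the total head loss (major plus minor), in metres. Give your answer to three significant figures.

V = 4Q/(πD²) = 1.620 m/s; V²/2g = 0.1337 m
Re = 4.61×10^5, ε/D = 5.33×10^-4 → f = 0.01805 (Swamee-Jain)
Major: h_f = f(L/D)·V²/2g = 0.01805·5472·0.1337 = 13.21 m
Minor: ΣK = 3.12; h_m = ΣK·V²/2g = 0.4172 m
Total H_L = 13.21 + 0.4172 = 13.63 m

H_L ≈ 13.6 m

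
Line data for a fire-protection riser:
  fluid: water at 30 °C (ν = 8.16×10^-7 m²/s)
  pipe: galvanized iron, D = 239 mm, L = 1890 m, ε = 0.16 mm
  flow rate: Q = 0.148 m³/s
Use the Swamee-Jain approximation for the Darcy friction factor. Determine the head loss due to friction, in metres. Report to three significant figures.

V = 4Q/(πD²) = 4·0.148/(π·0.239²) = 3.299 m/s
Re = VD/ν = 3.299·0.239/8.16×10^-7 = 9.66×10^5 → turbulent
ε/D = 0.16/239 = 6.69×10^-4
Swamee-Jain: f = 0.01837
h_f = f(L/D)V²/(2g) = 0.01837·(1890/0.239)·3.299²/(2·9.81) = 80.57 m

h_f ≈ 80.6 m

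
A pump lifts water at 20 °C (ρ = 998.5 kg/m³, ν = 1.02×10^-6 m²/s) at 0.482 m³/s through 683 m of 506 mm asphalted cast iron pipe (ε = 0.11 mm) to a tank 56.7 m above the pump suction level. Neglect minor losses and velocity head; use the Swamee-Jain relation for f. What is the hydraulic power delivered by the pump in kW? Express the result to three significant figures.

V = 4Q/(πD²) = 2.397 m/s; Re = 1.19×10^6; ε/D = 2.17×10^-4; f = 0.01483
h_f = f(L/D)V²/2g = 5.861 m
Total head H = z + h_f = 56.7 + 5.861 = 62.56 m
P_hyd = ρgQH = 998.5·9.81·0.482·62.56 = 295.4 kW

P_hyd ≈ 295 kW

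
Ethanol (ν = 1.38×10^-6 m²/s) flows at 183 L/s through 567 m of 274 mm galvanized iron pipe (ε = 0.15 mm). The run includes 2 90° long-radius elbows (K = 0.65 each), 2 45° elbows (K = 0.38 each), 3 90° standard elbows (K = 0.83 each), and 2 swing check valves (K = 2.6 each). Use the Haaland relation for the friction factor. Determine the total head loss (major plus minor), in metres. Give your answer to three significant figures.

H_L ≈ 22.8 m

V = 4Q/(πD²) = 3.104 m/s; V²/2g = 0.4909 m
Re = 6.16×10^5, ε/D = 5.47×10^-4 → f = 0.01773 (Haaland)
Major: h_f = f(L/D)·V²/2g = 0.01773·2069·0.4909 = 18.01 m
Minor: ΣK = 9.75; h_m = ΣK·V²/2g = 4.787 m
Total H_L = 18.01 + 4.787 = 22.80 m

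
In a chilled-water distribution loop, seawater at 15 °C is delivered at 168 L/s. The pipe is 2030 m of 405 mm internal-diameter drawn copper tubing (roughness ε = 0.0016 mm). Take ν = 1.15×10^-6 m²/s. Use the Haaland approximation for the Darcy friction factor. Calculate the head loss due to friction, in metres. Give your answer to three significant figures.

h_f ≈ 5.78 m

V = 4Q/(πD²) = 4·0.168/(π·0.405²) = 1.304 m/s
Re = VD/ν = 1.304·0.405/1.15×10^-6 = 4.59×10^5 → turbulent
ε/D = 0.0016/405 = 3.95×10^-6
Haaland: f = 0.01330
h_f = f(L/D)V²/(2g) = 0.01330·(2030/0.405)·1.304²/(2·9.81) = 5.780 m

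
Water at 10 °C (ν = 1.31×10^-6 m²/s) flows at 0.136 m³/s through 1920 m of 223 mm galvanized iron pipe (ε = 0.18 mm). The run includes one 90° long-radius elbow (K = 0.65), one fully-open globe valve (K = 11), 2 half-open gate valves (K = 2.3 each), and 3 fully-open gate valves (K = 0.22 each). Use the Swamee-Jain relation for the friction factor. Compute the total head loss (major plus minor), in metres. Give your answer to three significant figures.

V = 4Q/(πD²) = 3.482 m/s; V²/2g = 0.6180 m
Re = 5.93×10^5, ε/D = 8.07×10^-4 → f = 0.01936 (Swamee-Jain)
Major: h_f = f(L/D)·V²/2g = 0.01936·8610·0.6180 = 103.0 m
Minor: ΣK = 16.9; h_m = ΣK·V²/2g = 10.45 m
Total H_L = 103.0 + 10.45 = 113.4 m

H_L ≈ 113 m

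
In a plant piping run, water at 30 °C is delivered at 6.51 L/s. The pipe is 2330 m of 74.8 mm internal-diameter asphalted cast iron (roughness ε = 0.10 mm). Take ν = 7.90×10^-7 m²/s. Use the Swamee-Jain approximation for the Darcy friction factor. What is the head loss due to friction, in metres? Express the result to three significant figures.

h_f ≈ 79.7 m

V = 4Q/(πD²) = 4·0.00651/(π·0.0748²) = 1.481 m/s
Re = VD/ν = 1.481·0.0748/7.90×10^-7 = 1.40×10^5 → turbulent
ε/D = 0.10/74.8 = 0.00134
Swamee-Jain: f = 0.02288
h_f = f(L/D)V²/(2g) = 0.02288·(2330/0.0748)·1.481²/(2·9.81) = 79.74 m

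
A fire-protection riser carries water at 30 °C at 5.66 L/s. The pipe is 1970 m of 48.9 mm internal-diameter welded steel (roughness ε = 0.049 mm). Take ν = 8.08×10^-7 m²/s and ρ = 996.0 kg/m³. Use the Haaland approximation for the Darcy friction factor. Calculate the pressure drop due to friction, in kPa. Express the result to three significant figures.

Δp ≈ 3830 kPa

V = 4Q/(πD²) = 4·0.00566/(π·0.0489²) = 3.014 m/s
Re = VD/ν = 3.014·0.0489/8.08×10^-7 = 1.82×10^5 → turbulent
ε/D = 0.049/48.9 = 0.00100
Haaland: f = 0.02103
h_f = f(L/D)V²/(2g) = 0.02103·(1970/0.0489)·3.014²/(2·9.81) = 392.2 m
Δp = ρg·h_f = 996.0·9.81·392.2 = 3832 kPa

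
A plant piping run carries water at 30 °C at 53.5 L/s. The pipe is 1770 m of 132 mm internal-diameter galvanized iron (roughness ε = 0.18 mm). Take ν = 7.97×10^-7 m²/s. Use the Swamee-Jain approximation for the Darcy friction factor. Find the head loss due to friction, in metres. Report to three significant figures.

V = 4Q/(πD²) = 4·0.0535/(π·0.132²) = 3.909 m/s
Re = VD/ν = 3.909·0.132/7.97×10^-7 = 6.47×10^5 → turbulent
ε/D = 0.18/132 = 0.00136
Swamee-Jain: f = 0.02168
h_f = f(L/D)V²/(2g) = 0.02168·(1770/0.132)·3.909²/(2·9.81) = 226.5 m

h_f ≈ 227 m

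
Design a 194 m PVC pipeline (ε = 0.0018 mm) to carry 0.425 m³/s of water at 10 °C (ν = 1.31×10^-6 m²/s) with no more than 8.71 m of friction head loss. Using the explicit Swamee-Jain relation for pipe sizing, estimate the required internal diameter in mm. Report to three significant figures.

D ≈ 330 mm

Swamee-Jain (Type III): D = 0.66·[ε^1.25·(LQ²/(gh_f))^4.75 + ν·Q^9.4·(L/(gh_f))^5.2]^0.04
LQ²/(gh_f) = 0.4101; L/(gh_f) = 2.270
Term 1 = ε^1.25·(…)^4.75 = 9.56×10^-10; Term 2 = ν·Q^9.4·(…)^5.2 = 2.99×10^-8
D = 0.66·(9.56×10^-10 + 2.99×10^-8)^0.04 = 0.3305 m = 330 mm
Check: V = 4.96 m/s, Re = 1.25×10^6, f = 0.01134, h_f = 8.33 m ≈ 8.71 m ✓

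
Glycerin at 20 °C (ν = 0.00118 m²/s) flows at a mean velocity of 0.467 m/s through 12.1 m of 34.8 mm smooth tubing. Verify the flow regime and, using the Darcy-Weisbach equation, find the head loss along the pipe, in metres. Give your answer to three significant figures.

h_f ≈ 18.0 m

Re = VD/ν = 0.467·0.03480/0.00118 = 13.8 → laminar (Re < 2300)
f = 64/Re = 4.647
h_f = f(L/D)V²/(2g) = 4.647·(12.1/0.03480)·0.467²/(2·9.81) = 17.96 m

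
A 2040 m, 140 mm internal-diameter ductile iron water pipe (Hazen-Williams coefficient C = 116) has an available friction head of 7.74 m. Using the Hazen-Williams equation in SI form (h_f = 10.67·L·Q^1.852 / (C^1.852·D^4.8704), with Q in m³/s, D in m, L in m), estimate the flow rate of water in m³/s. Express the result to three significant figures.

Q ≈ 0.00905 m³/s

Rearranging: Q = [h_f·C^1.852·D^4.8704 / (10.67·L)]^(1/1.852)
Q = [7.74·116^1.852·0.140^4.8704 / (10.67·2040)]^0.540 = 0.009049 m³/s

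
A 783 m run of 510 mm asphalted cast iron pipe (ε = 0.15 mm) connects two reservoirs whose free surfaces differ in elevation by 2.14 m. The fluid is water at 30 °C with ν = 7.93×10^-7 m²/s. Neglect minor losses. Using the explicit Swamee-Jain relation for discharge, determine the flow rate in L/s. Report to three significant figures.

Swamee-Jain (Type II): Q = -0.965·√(gD⁵h_f/L)·ln[ε/(3.7D) + √(3.17ν²L/(gD³h_f))]
√(gD⁵h_f/L) = √(9.81·0.510⁵·2.14/783) = 0.03041
ε/(3.7D) = 7.95×10^-5; √(3.17ν²L/(gD³h_f)) = 2.37×10^-5
Q = -0.965·0.03041·ln(1.032×10^-4) = 0.2694 m³/s
Check: V = 1.32 m/s, Re = 8.48×10^5, f = 0.01582, h_f = 2.15 m ≈ 2.14 m ✓

Q ≈ 269 L/s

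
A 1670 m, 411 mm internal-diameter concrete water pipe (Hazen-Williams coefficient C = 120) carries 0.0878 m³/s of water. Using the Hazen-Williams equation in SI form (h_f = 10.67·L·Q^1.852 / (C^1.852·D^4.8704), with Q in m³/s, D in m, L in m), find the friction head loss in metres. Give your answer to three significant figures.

h_f ≈ 2.11 m

h_f = 10.67·1670·0.0878^1.852 / (120^1.852·0.411^4.8704) = 2.110 m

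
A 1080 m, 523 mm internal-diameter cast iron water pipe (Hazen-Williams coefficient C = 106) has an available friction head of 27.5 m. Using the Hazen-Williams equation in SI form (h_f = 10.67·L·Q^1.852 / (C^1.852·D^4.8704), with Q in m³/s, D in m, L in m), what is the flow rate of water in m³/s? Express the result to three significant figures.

Q ≈ 0.740 m³/s

Rearranging: Q = [h_f·C^1.852·D^4.8704 / (10.67·L)]^(1/1.852)
Q = [27.5·106^1.852·0.523^4.8704 / (10.67·1080)]^0.540 = 0.7398 m³/s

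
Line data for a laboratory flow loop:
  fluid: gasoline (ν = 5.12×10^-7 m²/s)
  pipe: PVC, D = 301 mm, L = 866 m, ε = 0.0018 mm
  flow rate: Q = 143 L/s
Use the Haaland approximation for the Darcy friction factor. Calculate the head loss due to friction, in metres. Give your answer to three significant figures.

V = 4Q/(πD²) = 4·0.143/(π·0.301²) = 2.010 m/s
Re = VD/ν = 2.010·0.301/5.12×10^-7 = 1.18×10^6 → turbulent
ε/D = 0.0018/301 = 5.98×10^-6
Haaland: f = 0.01138
h_f = f(L/D)V²/(2g) = 0.01138·(866/0.301)·2.010²/(2·9.81) = 6.742 m

h_f ≈ 6.74 m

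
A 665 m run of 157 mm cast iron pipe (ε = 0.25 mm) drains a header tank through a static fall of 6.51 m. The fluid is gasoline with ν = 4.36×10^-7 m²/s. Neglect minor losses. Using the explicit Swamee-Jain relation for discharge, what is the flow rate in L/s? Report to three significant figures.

Q ≈ 22.4 L/s

Swamee-Jain (Type II): Q = -0.965·√(gD⁵h_f/L)·ln[ε/(3.7D) + √(3.17ν²L/(gD³h_f))]
√(gD⁵h_f/L) = √(9.81·0.157⁵·6.51/665) = 0.003027
ε/(3.7D) = 4.30×10^-4; √(3.17ν²L/(gD³h_f)) = 4.03×10^-5
Q = -0.965·0.003027·ln(4.706×10^-4) = 0.02238 m³/s
Check: V = 1.16 m/s, Re = 4.16×10^5, f = 0.02271, h_f = 6.55 m ≈ 6.51 m ✓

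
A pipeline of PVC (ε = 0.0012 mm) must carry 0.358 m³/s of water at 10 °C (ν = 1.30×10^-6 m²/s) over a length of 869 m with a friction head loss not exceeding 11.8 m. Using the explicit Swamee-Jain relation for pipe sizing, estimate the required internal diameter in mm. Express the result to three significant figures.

Swamee-Jain (Type III): D = 0.66·[ε^1.25·(LQ²/(gh_f))^4.75 + ν·Q^9.4·(L/(gh_f))^5.2]^0.04
LQ²/(gh_f) = 0.9621; L/(gh_f) = 7.507
Term 1 = ε^1.25·(…)^4.75 = 3.31×10^-8; Term 2 = ν·Q^9.4·(…)^5.2 = 2.97×10^-6
D = 0.66·(3.31×10^-8 + 2.97×10^-6)^0.04 = 0.3969 m = 397 mm
Check: V = 2.89 m/s, Re = 8.83×10^5, f = 0.01192, h_f = 11.1 m ≈ 11.8 m ✓

D ≈ 397 mm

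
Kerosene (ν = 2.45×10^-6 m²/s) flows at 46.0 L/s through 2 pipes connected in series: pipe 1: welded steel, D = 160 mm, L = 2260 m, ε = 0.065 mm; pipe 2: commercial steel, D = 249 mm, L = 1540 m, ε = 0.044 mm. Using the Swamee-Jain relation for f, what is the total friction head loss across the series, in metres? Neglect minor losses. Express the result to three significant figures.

Pipe 1: V = 2.288 m/s, Re = 1.49×10^5, ε/D = 4.06×10^-4, f = 0.01901, h_1 = f(L/D)V²/2g = 71.63 m
Pipe 2: V = 0.9446 m/s, Re = 9.60×10^4, ε/D = 1.77×10^-4, f = 0.01900, h_2 = f(L/D)V²/2g = 5.346 m
Series → Q common, losses add: H = Σh = 76.97 m

H ≈ 77.0 m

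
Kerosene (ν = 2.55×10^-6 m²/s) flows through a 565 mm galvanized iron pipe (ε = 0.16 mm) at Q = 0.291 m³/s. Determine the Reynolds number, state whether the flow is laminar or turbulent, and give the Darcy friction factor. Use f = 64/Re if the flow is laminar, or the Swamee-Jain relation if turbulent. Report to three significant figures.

Re ≈ 2.57×10^5; turbulent; f ≈ 0.0172

V = 4Q/(πD²) = 1.161 m/s
Re = VD/ν = 1.161·0.565/2.55×10^-6 = 2.57×10^5
Re > 4000 → turbulent; ε/D = 2.83×10^-4
Swamee-Jain: f = 0.01720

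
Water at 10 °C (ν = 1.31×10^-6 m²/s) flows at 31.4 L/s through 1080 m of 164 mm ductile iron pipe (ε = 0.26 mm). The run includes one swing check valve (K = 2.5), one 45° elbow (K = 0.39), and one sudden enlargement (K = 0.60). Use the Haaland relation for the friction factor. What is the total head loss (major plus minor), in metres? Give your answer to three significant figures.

V = 4Q/(πD²) = 1.486 m/s; V²/2g = 0.1126 m
Re = 1.86×10^5, ε/D = 0.00159 → f = 0.02306 (Haaland)
Major: h_f = f(L/D)·V²/2g = 0.02306·6585·0.1126 = 17.10 m
Minor: ΣK = 3.49; h_m = ΣK·V²/2g = 0.3930 m
Total H_L = 17.10 + 0.3930 = 17.50 m

H_L ≈ 17.5 m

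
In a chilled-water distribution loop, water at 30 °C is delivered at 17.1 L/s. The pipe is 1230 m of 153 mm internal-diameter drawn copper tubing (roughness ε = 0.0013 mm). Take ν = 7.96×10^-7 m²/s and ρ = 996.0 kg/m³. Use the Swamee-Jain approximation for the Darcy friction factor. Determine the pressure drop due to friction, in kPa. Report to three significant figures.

Δp ≈ 55.2 kPa

V = 4Q/(πD²) = 4·0.0171/(π·0.153²) = 0.9301 m/s
Re = VD/ν = 0.9301·0.153/7.96×10^-7 = 1.79×10^5 → turbulent
ε/D = 0.0013/153 = 8.50×10^-6
Swamee-Jain: f = 0.01595
h_f = f(L/D)V²/(2g) = 0.01595·(1230/0.153)·0.9301²/(2·9.81) = 5.654 m
Δp = ρg·h_f = 996.0·9.81·5.654 = 55.24 kPa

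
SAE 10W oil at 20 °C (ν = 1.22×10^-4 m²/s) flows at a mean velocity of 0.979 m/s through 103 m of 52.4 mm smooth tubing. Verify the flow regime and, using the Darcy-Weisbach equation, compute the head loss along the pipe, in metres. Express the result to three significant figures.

h_f ≈ 14.6 m

Re = VD/ν = 0.979·0.05240/1.22×10^-4 = 420 → laminar (Re < 2300)
f = 64/Re = 0.1522
h_f = f(L/D)V²/(2g) = 0.1522·(103/0.05240)·0.979²/(2·9.81) = 14.61 m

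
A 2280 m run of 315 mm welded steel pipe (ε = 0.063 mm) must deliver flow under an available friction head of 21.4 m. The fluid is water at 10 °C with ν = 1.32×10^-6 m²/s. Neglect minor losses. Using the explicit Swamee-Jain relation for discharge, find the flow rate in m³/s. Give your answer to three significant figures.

Swamee-Jain (Type II): Q = -0.965·√(gD⁵h_f/L)·ln[ε/(3.7D) + √(3.17ν²L/(gD³h_f))]
√(gD⁵h_f/L) = √(9.81·0.315⁵·21.4/2280) = 0.01690
ε/(3.7D) = 5.41×10^-5; √(3.17ν²L/(gD³h_f)) = 4.38×10^-5
Q = -0.965·0.01690·ln(9.786×10^-5) = 0.1505 m³/s
Check: V = 1.93 m/s, Re = 4.61×10^5, f = 0.01562, h_f = 21.5 m ≈ 21.4 m ✓

Q ≈ 0.151 m³/s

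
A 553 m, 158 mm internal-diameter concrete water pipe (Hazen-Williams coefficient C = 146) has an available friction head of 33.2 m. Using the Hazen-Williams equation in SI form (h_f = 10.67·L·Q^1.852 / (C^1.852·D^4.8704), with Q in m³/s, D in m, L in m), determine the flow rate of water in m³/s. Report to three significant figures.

Q ≈ 0.0695 m³/s

Rearranging: Q = [h_f·C^1.852·D^4.8704 / (10.67·L)]^(1/1.852)
Q = [33.2·146^1.852·0.158^4.8704 / (10.67·553)]^0.540 = 0.06954 m³/s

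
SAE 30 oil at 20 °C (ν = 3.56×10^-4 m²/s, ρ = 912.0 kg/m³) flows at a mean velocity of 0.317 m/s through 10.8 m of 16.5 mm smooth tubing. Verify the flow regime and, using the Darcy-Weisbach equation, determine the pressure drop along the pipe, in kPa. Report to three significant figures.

Δp ≈ 131 kPa

Re = VD/ν = 0.317·0.01650/3.56×10^-4 = 14.7 → laminar (Re < 2300)
f = 64/Re = 4.356
h_f = f(L/D)V²/(2g) = 4.356·(10.8/0.01650)·0.317²/(2·9.81) = 14.60 m
Δp = ρg·h_f = 912.0·9.81·14.60 = 130.7 kPa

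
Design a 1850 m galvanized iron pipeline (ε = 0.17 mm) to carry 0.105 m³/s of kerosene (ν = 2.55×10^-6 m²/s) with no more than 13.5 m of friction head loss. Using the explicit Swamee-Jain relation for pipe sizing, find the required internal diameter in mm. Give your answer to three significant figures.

D ≈ 305 mm

Swamee-Jain (Type III): D = 0.66·[ε^1.25·(LQ²/(gh_f))^4.75 + ν·Q^9.4·(L/(gh_f))^5.2]^0.04
LQ²/(gh_f) = 0.1540; L/(gh_f) = 13.97
Term 1 = ε^1.25·(…)^4.75 = 2.68×10^-9; Term 2 = ν·Q^9.4·(…)^5.2 = 1.45×10^-9
D = 0.66·(2.68×10^-9 + 1.45×10^-9)^0.04 = 0.3049 m = 305 mm
Check: V = 1.44 m/s, Re = 1.72×10^5, f = 0.01949, h_f = 12.5 m ≈ 13.5 m ✓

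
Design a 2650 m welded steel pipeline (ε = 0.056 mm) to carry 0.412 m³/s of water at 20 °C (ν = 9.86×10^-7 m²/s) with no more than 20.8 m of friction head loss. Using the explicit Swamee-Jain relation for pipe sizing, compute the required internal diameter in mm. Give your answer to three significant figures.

Swamee-Jain (Type III): D = 0.66·[ε^1.25·(LQ²/(gh_f))^4.75 + ν·Q^9.4·(L/(gh_f))^5.2]^0.04
LQ²/(gh_f) = 2.204; L/(gh_f) = 12.99
Term 1 = ε^1.25·(…)^4.75 = 2.07×10^-4; Term 2 = ν·Q^9.4·(…)^5.2 = 1.46×10^-4
D = 0.66·(2.07×10^-4 + 1.46×10^-4)^0.04 = 0.4802 m = 480 mm
Check: V = 2.27 m/s, Re = 1.11×10^6, f = 0.01364, h_f = 19.8 m ≈ 20.8 m ✓

D ≈ 480 mm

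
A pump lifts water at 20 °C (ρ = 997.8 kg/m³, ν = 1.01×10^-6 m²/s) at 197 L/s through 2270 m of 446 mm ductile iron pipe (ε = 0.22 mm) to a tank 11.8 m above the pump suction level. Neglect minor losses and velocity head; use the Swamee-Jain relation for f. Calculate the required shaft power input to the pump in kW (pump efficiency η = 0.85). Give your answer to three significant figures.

P_shaft ≈ 43.3 kW

V = 4Q/(πD²) = 1.261 m/s; Re = 5.57×10^5; ε/D = 4.93×10^-4; f = 0.01764
h_f = f(L/D)V²/2g = 7.277 m
Total head H = z + h_f = 11.8 + 7.277 = 19.08 m
P_hyd = ρgQH = 997.8·9.81·0.197·19.08 = 36.79 kW
P_shaft = P_hyd/η = 36.79/0.85 = 43.28 kW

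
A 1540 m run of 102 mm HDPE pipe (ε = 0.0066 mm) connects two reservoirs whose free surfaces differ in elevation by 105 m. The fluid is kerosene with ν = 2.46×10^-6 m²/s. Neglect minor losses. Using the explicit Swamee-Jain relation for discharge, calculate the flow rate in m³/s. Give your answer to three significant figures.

Swamee-Jain (Type II): Q = -0.965·√(gD⁵h_f/L)·ln[ε/(3.7D) + √(3.17ν²L/(gD³h_f))]
√(gD⁵h_f/L) = √(9.81·0.102⁵·105/1540) = 0.002717
ε/(3.7D) = 1.75×10^-5; √(3.17ν²L/(gD³h_f)) = 1.64×10^-4
Q = -0.965·0.002717·ln(1.819×10^-4) = 0.02258 m³/s
Check: V = 2.76 m/s, Re = 1.15×10^5, f = 0.01778, h_f = 105 m ≈ 105 m ✓

Q ≈ 0.0226 m³/s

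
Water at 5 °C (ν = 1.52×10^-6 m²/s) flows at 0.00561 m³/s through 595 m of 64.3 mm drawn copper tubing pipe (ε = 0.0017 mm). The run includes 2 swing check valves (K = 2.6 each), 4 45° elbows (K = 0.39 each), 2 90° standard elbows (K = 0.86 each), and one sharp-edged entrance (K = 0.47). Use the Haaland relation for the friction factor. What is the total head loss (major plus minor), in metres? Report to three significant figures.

H_L ≈ 28.3 m

V = 4Q/(πD²) = 1.728 m/s; V²/2g = 0.1521 m
Re = 7.31×10^4, ε/D = 2.64×10^-5 → f = 0.01914 (Haaland)
Major: h_f = f(L/D)·V²/2g = 0.01914·9253·0.1521 = 26.94 m
Minor: ΣK = 8.95; h_m = ΣK·V²/2g = 1.362 m
Total H_L = 26.94 + 1.362 = 28.30 m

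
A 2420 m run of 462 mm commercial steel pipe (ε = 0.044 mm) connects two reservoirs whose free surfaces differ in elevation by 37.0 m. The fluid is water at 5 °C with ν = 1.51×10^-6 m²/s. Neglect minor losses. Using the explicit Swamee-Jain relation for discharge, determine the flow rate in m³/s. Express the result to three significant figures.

Q ≈ 0.539 m³/s

Swamee-Jain (Type II): Q = -0.965·√(gD⁵h_f/L)·ln[ε/(3.7D) + √(3.17ν²L/(gD³h_f))]
√(gD⁵h_f/L) = √(9.81·0.462⁵·37.0/2420) = 0.05619
ε/(3.7D) = 2.57×10^-5; √(3.17ν²L/(gD³h_f)) = 2.21×10^-5
Q = -0.965·0.05619·ln(4.785×10^-5) = 0.5394 m³/s
Check: V = 3.22 m/s, Re = 9.84×10^5, f = 0.01345, h_f = 37.2 m ≈ 37.0 m ✓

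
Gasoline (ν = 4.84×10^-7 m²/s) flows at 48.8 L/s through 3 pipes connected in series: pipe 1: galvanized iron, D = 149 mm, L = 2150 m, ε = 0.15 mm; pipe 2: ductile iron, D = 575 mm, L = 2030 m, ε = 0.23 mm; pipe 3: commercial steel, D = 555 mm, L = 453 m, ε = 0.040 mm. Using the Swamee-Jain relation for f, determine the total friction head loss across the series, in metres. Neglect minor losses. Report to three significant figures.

H ≈ 116 m

Pipe 1: V = 2.799 m/s, Re = 8.62×10^5, ε/D = 0.00101, f = 0.02011, h_1 = f(L/D)V²/2g = 115.9 m
Pipe 2: V = 0.1879 m/s, Re = 2.23×10^5, ε/D = 4.00×10^-4, f = 0.01819, h_2 = f(L/D)V²/2g = 0.1156 m
Pipe 3: V = 0.2017 m/s, Re = 2.31×10^5, ε/D = 7.21×10^-5, f = 0.01579, h_3 = f(L/D)V²/2g = 0.02672 m
Series → Q common, losses add: H = Σh = 116.0 m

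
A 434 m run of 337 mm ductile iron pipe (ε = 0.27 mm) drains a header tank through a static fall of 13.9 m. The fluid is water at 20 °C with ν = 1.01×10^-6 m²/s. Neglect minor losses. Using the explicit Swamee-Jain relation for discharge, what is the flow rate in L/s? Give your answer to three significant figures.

Q ≈ 298 L/s

Swamee-Jain (Type II): Q = -0.965·√(gD⁵h_f/L)·ln[ε/(3.7D) + √(3.17ν²L/(gD³h_f))]
√(gD⁵h_f/L) = √(9.81·0.337⁵·13.9/434) = 0.03695
ε/(3.7D) = 2.17×10^-4; √(3.17ν²L/(gD³h_f)) = 1.64×10^-5
Q = -0.965·0.03695·ln(2.329×10^-4) = 0.2983 m³/s
Check: V = 3.34 m/s, Re = 1.12×10^6, f = 0.01903, h_f = 14.0 m ≈ 13.9 m ✓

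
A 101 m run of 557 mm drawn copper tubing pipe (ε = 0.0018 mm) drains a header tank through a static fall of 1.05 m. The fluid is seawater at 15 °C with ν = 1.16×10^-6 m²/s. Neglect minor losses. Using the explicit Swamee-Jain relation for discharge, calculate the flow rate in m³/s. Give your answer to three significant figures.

Swamee-Jain (Type II): Q = -0.965·√(gD⁵h_f/L)·ln[ε/(3.7D) + √(3.17ν²L/(gD³h_f))]
√(gD⁵h_f/L) = √(9.81·0.557⁵·1.05/101) = 0.07394
ε/(3.7D) = 8.73×10^-7; √(3.17ν²L/(gD³h_f)) = 1.56×10^-5
Q = -0.965·0.07394·ln(1.643×10^-5) = 0.7861 m³/s
Check: V = 3.23 m/s, Re = 1.55×10^6, f = 0.01090, h_f = 1.05 m ≈ 1.05 m ✓

Q ≈ 0.786 m³/s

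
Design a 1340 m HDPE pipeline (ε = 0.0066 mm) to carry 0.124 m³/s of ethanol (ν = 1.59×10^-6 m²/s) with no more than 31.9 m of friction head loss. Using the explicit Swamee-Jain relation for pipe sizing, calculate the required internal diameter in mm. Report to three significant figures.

Swamee-Jain (Type III): D = 0.66·[ε^1.25·(LQ²/(gh_f))^4.75 + ν·Q^9.4·(L/(gh_f))^5.2]^0.04
LQ²/(gh_f) = 0.06584; L/(gh_f) = 4.282
Term 1 = ε^1.25·(…)^4.75 = 8.17×10^-13; Term 2 = ν·Q^9.4·(…)^5.2 = 9.21×10^-12
D = 0.66·(8.17×10^-13 + 9.21×10^-12)^0.04 = 0.2397 m = 240 mm
Check: V = 2.75 m/s, Re = 4.14×10^5, f = 0.01393, h_f = 30.0 m ≈ 31.9 m ✓

D ≈ 240 mm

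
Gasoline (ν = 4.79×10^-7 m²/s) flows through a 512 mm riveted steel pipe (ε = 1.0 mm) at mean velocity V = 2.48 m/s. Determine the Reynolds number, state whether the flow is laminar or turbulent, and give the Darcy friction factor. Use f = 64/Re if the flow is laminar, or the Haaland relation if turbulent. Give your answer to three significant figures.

Re ≈ 2.65×10^6; turbulent; f ≈ 0.0234

Re = VD/ν = 2.480·0.512/4.79×10^-7 = 2.65×10^6
Re > 4000 → turbulent; ε/D = 0.00195
Haaland: f = 0.02338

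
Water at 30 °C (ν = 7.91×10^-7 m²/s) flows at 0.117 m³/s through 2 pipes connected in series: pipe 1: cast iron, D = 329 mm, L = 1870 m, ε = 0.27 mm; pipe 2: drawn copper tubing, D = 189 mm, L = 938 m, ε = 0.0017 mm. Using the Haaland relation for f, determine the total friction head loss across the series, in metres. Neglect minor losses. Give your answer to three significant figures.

Pipe 1: V = 1.376 m/s, Re = 5.72×10^5, ε/D = 8.21×10^-4, f = 0.01929, h_1 = f(L/D)V²/2g = 10.58 m
Pipe 2: V = 4.170 m/s, Re = 9.96×10^5, ε/D = 8.99×10^-6, f = 0.01175, h_2 = f(L/D)V²/2g = 51.71 m
Series → Q common, losses add: H = Σh = 62.29 m

H ≈ 62.3 m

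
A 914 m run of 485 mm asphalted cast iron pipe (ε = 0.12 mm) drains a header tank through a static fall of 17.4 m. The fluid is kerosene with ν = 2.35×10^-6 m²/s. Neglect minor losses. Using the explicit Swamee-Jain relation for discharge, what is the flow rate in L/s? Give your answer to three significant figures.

Q ≈ 632 L/s

Swamee-Jain (Type II): Q = -0.965·√(gD⁵h_f/L)·ln[ε/(3.7D) + √(3.17ν²L/(gD³h_f))]
√(gD⁵h_f/L) = √(9.81·0.485⁵·17.4/914) = 0.07079
ε/(3.7D) = 6.69×10^-5; √(3.17ν²L/(gD³h_f)) = 2.87×10^-5
Q = -0.965·0.07079·ln(9.554×10^-5) = 0.6323 m³/s
Check: V = 3.42 m/s, Re = 7.06×10^5, f = 0.01556, h_f = 17.5 m ≈ 17.4 m ✓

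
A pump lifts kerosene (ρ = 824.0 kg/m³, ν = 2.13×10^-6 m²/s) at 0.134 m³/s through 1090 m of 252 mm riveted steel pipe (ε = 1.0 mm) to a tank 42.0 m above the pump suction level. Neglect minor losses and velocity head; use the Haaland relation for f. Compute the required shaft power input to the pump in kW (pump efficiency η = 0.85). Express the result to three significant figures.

P_shaft ≈ 112 kW

V = 4Q/(πD²) = 2.687 m/s; Re = 3.18×10^5; ε/D = 0.00397; f = 0.02872
h_f = f(L/D)V²/2g = 45.71 m
Total head H = z + h_f = 42.0 + 45.71 = 87.71 m
P_hyd = ρgQH = 824.0·9.81·0.134·87.71 = 95.00 kW
P_shaft = P_hyd/η = 95.00/0.85 = 111.8 kW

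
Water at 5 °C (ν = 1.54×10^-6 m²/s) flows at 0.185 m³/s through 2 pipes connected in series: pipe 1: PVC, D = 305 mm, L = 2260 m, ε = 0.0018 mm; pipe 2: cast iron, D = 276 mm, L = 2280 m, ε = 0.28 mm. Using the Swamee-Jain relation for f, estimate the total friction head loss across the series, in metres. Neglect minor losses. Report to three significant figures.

H ≈ 114 m

Pipe 1: V = 2.532 m/s, Re = 5.01×10^5, ε/D = 5.90×10^-6, f = 0.01318, h_1 = f(L/D)V²/2g = 31.91 m
Pipe 2: V = 3.092 m/s, Re = 5.54×10^5, ε/D = 0.00101, f = 0.02036, h_2 = f(L/D)V²/2g = 81.95 m
Series → Q common, losses add: H = Σh = 113.9 m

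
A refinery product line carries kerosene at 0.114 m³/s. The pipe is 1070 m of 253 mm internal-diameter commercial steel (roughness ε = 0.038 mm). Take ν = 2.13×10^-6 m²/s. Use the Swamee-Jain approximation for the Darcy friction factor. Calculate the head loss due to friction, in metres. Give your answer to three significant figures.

V = 4Q/(πD²) = 4·0.114/(π·0.253²) = 2.268 m/s
Re = VD/ν = 2.268·0.253/2.13×10^-6 = 2.69×10^5 → turbulent
ε/D = 0.038/253 = 1.50×10^-4
Swamee-Jain: f = 0.01611
h_f = f(L/D)V²/(2g) = 0.01611·(1070/0.253)·2.268²/(2·9.81) = 17.86 m

h_f ≈ 17.9 m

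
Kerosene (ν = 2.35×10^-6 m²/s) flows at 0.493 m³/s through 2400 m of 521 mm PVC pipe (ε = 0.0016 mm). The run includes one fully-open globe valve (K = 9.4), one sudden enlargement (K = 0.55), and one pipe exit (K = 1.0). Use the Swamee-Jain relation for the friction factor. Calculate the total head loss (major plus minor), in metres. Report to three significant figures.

H_L ≈ 19.4 m

V = 4Q/(πD²) = 2.312 m/s; V²/2g = 0.2726 m
Re = 5.13×10^5, ε/D = 3.07×10^-6 → f = 0.01308 (Swamee-Jain)
Major: h_f = f(L/D)·V²/2g = 0.01308·4607·0.2726 = 16.43 m
Minor: ΣK = 11.0; h_m = ΣK·V²/2g = 2.985 m
Total H_L = 16.43 + 2.985 = 19.41 m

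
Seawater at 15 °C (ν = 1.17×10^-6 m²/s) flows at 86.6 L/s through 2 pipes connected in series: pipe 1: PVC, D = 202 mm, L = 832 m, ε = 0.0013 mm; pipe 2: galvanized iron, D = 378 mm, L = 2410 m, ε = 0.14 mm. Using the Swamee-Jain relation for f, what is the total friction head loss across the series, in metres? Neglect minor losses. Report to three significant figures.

H ≈ 23.9 m

Pipe 1: V = 2.702 m/s, Re = 4.67×10^5, ε/D = 6.44×10^-6, f = 0.01335, h_1 = f(L/D)V²/2g = 20.47 m
Pipe 2: V = 0.7717 m/s, Re = 2.49×10^5, ε/D = 3.70×10^-4, f = 0.01782, h_2 = f(L/D)V²/2g = 3.449 m
Series → Q common, losses add: H = Σh = 23.92 m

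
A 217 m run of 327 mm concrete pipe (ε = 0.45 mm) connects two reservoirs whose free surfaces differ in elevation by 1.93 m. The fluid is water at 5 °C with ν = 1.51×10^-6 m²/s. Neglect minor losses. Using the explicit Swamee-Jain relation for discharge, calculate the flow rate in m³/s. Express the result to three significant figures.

Swamee-Jain (Type II): Q = -0.965·√(gD⁵h_f/L)·ln[ε/(3.7D) + √(3.17ν²L/(gD³h_f))]
√(gD⁵h_f/L) = √(9.81·0.327⁵·1.93/217) = 0.01806
ε/(3.7D) = 3.72×10^-4; √(3.17ν²L/(gD³h_f)) = 4.87×10^-5
Q = -0.965·0.01806·ln(4.206×10^-4) = 0.1355 m³/s
Check: V = 1.61 m/s, Re = 3.49×10^5, f = 0.02207, h_f = 1.94 m ≈ 1.93 m ✓

Q ≈ 0.135 m³/s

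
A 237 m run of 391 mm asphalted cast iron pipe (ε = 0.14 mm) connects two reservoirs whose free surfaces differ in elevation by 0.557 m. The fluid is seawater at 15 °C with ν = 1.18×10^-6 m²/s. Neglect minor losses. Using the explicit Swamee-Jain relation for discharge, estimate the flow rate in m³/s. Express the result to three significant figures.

Q ≈ 0.123 m³/s

Swamee-Jain (Type II): Q = -0.965·√(gD⁵h_f/L)·ln[ε/(3.7D) + √(3.17ν²L/(gD³h_f))]
√(gD⁵h_f/L) = √(9.81·0.391⁵·0.557/237) = 0.01452
ε/(3.7D) = 9.68×10^-5; √(3.17ν²L/(gD³h_f)) = 5.66×10^-5
Q = -0.965·0.01452·ln(1.534×10^-4) = 0.1230 m³/s
Check: V = 1.02 m/s, Re = 3.39×10^5, f = 0.01728, h_f = 0.560 m ≈ 0.557 m ✓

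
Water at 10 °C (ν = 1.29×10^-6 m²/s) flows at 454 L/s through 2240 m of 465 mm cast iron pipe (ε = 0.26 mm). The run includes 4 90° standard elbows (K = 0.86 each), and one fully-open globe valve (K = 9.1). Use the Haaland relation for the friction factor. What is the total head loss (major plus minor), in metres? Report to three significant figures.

V = 4Q/(πD²) = 2.673 m/s; V²/2g = 0.3643 m
Re = 9.64×10^5, ε/D = 5.59×10^-4 → f = 0.01758 (Haaland)
Major: h_f = f(L/D)·V²/2g = 0.01758·4817·0.3643 = 30.85 m
Minor: ΣK = 12.5; h_m = ΣK·V²/2g = 4.568 m
Total H_L = 30.85 + 4.568 = 35.42 m

H_L ≈ 35.4 m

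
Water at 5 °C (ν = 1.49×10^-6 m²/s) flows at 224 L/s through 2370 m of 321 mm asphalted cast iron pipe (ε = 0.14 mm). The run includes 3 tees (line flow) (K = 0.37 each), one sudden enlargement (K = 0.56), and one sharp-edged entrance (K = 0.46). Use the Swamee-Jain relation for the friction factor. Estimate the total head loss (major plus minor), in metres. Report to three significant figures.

H_L ≈ 50.4 m

V = 4Q/(πD²) = 2.768 m/s; V²/2g = 0.3905 m
Re = 5.96×10^5, ε/D = 4.36×10^-4 → f = 0.01721 (Swamee-Jain)
Major: h_f = f(L/D)·V²/2g = 0.01721·7383·0.3905 = 49.61 m
Minor: ΣK = 2.13; h_m = ΣK·V²/2g = 0.8317 m
Total H_L = 49.61 + 0.8317 = 50.44 m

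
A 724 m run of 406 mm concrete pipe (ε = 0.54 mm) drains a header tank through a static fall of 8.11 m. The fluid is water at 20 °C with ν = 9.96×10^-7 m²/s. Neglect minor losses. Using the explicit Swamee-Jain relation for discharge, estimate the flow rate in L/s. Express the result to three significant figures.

Q ≈ 265 L/s

Swamee-Jain (Type II): Q = -0.965·√(gD⁵h_f/L)·ln[ε/(3.7D) + √(3.17ν²L/(gD³h_f))]
√(gD⁵h_f/L) = √(9.81·0.406⁵·8.11/724) = 0.03482
ε/(3.7D) = 3.59×10^-4; √(3.17ν²L/(gD³h_f)) = 2.07×10^-5
Q = -0.965·0.03482·ln(3.802×10^-4) = 0.2646 m³/s
Check: V = 2.04 m/s, Re = 8.33×10^5, f = 0.02146, h_f = 8.15 m ≈ 8.11 m ✓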